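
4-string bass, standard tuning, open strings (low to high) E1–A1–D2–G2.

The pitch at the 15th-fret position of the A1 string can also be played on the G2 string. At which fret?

A1 at fret 15 is A1 + 15 semitones = C3.
The open G2 string is 10 semitones above the open A1, so the same pitch on the G2 string lies at fret 15 − 10 = 5.

5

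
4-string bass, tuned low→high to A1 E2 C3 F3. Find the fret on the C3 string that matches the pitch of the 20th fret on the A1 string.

Fret 20 on A1 is MIDI 33 + 20 = 53 (F3). On the C3 string (open MIDI 48), that pitch is 53 − 48 = fret 5.

5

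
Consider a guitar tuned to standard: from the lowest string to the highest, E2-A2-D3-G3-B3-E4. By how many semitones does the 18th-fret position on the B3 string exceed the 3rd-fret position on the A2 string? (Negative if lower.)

29 semitones

B3 at fret 18 → F5 (MIDI 77); A2 at fret 3 → C3 (MIDI 48).
77 − 48 = 29, so the two pitches are 29 semitones apart.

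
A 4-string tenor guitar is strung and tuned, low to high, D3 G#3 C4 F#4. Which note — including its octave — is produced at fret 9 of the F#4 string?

D#5

F#4 is MIDI 66. Adding 9 gives 75, which is D#5.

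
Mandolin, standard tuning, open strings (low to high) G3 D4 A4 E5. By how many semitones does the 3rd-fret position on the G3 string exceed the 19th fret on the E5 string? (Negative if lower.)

G3 at fret 3 → A#3 (MIDI 58); E5 at fret 19 → B6 (MIDI 95).
58 − 95 = -37, so the two pitches are 37 semitones apart.

-37 semitones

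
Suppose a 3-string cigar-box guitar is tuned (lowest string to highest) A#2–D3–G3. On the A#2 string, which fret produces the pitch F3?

7

F3 is 7 semitones above the open A#2 (A#–B–C–C#–D–D#–E–F), so it sits at fret 7.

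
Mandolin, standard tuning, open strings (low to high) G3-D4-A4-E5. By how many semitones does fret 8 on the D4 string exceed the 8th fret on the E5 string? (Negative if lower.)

-14 semitones

D4 at fret 8 → A#4 (MIDI 70); E5 at fret 8 → C6 (MIDI 84).
70 − 84 = -14, so the two pitches are 14 semitones apart.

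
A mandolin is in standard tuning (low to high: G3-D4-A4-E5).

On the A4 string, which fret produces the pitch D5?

D5 is 5 semitones above the open A4 (A–A#–B–C–C#–D), so it sits at fret 5.

5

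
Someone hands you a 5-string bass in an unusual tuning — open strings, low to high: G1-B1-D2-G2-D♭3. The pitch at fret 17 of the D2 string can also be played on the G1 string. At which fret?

Fret 17 on D2 is MIDI 38 + 17 = 55 (G3). On the G1 string (open MIDI 31), that pitch is 55 − 31 = fret 24.

24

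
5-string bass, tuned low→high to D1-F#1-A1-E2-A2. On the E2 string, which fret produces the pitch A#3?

A#3 is 18 semitones above the open E2 (E–F–F#–G–…–G#–A–A#), so it sits at fret 18.

18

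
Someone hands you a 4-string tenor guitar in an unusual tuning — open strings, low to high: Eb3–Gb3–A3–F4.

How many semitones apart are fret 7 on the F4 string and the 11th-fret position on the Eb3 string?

10 semitones

F4 at fret 7 → C5 (MIDI 72); Eb3 at fret 11 → D4 (MIDI 62).
72 − 62 = 10, so the two pitches are 10 semitones apart, with C5 the higher.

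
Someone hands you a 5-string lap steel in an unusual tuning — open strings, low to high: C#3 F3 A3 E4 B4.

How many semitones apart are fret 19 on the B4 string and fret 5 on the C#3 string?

36 semitones

B4 at fret 19 → F#6 (MIDI 90); C#3 at fret 5 → F#3 (MIDI 54).
90 − 54 = 36, so the two pitches are 36 semitones apart, with F#6 the higher.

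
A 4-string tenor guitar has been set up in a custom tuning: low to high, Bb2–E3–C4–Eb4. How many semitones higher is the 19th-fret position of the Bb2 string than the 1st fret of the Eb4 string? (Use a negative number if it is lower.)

Bb2 at fret 19 → F4 (MIDI 65); Eb4 at fret 1 → E4 (MIDI 64).
65 − 64 = 1, so the two pitches are 1 semitone apart.

1 semitone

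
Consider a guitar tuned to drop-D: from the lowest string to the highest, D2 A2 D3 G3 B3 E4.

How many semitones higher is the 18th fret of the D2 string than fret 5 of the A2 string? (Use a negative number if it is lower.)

D2 at fret 18 → G♯3 (MIDI 56); A2 at fret 5 → D3 (MIDI 50).
56 − 50 = 6, so the two pitches are 6 semitones apart.

6 semitones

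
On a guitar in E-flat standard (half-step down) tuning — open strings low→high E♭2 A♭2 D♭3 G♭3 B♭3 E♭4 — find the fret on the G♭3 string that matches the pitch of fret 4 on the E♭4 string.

E♭4 at fret 4 is E♭4 + 4 semitones = G4.
The open G♭3 string is 9 semitones below the open E♭4, so the same pitch on the G♭3 string lies at fret 4 + 9 = 13.

13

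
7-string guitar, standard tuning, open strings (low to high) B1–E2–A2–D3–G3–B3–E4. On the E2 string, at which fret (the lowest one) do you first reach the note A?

5

From E2, count semitones up the chromatic scale until reaching A: E–F–F#–G–G#–A — 5 steps.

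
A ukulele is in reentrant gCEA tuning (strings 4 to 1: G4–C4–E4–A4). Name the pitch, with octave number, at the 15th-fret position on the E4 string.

E4 is MIDI 64. Adding 15 gives 79, which is G5.

G5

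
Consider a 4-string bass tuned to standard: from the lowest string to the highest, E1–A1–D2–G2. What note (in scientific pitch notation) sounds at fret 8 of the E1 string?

Each fret is one semitone, so E1 + 8 = C2.

C2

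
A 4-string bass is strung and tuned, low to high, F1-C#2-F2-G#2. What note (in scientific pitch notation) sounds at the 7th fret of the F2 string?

The open F2 string plus 7 semitones: F–F#–G–G#–A–A#–B–C.
The walk passes from B into C once, so the octave number goes from 2 to 3.

C3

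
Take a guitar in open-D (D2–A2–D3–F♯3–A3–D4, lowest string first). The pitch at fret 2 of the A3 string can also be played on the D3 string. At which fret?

9

A3 at fret 2 is A3 + 2 semitones = B3.
The open D3 string is 7 semitones below the open A3, so the same pitch on the D3 string lies at fret 2 + 7 = 9.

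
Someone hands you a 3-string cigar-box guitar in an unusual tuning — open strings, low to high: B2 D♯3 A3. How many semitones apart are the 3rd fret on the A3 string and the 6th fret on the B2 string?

A3 at fret 3 → C4 (MIDI 60); B2 at fret 6 → F3 (MIDI 53).
60 − 53 = 7, so the two pitches are 7 semitones apart, with C4 the higher.

7 semitones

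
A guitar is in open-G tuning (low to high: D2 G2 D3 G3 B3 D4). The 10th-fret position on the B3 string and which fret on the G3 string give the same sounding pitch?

Fret 10 on B3 is MIDI 59 + 10 = 69 (A4). On the G3 string (open MIDI 55), that pitch is 69 − 55 = fret 14.

14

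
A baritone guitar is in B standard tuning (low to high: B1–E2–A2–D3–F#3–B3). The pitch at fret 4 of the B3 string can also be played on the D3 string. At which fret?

Fret 4 on B3 is MIDI 59 + 4 = 63 (D#4). On the D3 string (open MIDI 50), that pitch is 63 − 50 = fret 13.

13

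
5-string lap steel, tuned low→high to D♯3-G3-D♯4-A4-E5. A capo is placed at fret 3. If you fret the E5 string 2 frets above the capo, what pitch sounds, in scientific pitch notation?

A5

The capo raises the open E5 by 3 semitones to G5; fretting 2 more gives E5 + 3 + 2 = E5 + 5 semitones = A5.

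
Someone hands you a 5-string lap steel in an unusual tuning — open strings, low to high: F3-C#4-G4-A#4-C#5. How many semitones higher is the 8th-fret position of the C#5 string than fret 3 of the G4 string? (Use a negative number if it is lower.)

11 semitones

C#5 at fret 8 → A5 (MIDI 81); G4 at fret 3 → A#4 (MIDI 70).
81 − 70 = 11, so the two pitches are 11 semitones apart.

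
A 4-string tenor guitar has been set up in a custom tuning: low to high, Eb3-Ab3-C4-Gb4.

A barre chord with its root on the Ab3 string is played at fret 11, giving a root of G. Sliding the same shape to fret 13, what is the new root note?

Moving from fret 11 to fret 13 shifts the root by 2 semitones.
G up 2 semitones is A.

A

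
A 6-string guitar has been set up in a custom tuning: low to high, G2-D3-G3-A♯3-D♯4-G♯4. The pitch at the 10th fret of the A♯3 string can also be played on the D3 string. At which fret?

Fret 10 on A♯3 is MIDI 58 + 10 = 68 (G♯4). On the D3 string (open MIDI 50), that pitch is 68 − 50 = fret 18.

18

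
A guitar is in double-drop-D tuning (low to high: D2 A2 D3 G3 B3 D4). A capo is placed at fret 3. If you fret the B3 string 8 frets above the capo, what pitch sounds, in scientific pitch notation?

A♯4

The capo raises the open B3 by 3 semitones to D4; fretting 8 more gives B3 + 3 + 8 = B3 + 11 semitones = A♯4.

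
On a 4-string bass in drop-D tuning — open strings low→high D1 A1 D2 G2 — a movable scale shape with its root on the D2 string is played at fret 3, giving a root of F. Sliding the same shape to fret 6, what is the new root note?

G♯

Moving from fret 3 to fret 6 shifts the root by 3 semitones.
F up 3 semitones is G♯.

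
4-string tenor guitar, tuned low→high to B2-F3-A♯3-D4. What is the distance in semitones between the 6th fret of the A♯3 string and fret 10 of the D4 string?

8 semitones

A♯3 at fret 6 → E4 (MIDI 64); D4 at fret 10 → C5 (MIDI 72).
64 − 72 = -8, so the two pitches are 8 semitones apart, with C5 the higher.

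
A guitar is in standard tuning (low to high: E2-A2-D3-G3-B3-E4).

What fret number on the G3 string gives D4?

7

D4 is 7 semitones above the open G3 (G–G#–A–A#–B–C–C#–D), so it sits at fret 7.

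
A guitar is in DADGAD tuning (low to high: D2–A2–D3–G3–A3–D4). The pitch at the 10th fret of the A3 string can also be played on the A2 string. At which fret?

A3 at fret 10 is A3 + 10 semitones = G4.
The open A2 string is 12 semitones below the open A3, so the same pitch on the A2 string lies at fret 10 + 12 = 22.

22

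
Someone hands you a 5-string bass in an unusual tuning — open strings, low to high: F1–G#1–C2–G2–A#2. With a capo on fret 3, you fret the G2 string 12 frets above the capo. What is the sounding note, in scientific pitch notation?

A#3

The capo raises the open G2 by 3 semitones to A#2; fretting 12 more gives G2 + 3 + 12 = G2 + 15 semitones = A#3.
(Also written Bb.)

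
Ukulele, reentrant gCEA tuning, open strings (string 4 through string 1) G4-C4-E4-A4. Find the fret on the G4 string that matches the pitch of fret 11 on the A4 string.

Fret 11 on A4 is MIDI 69 + 11 = 80 (G♯5). On the G4 string (open MIDI 67), that pitch is 80 − 67 = fret 13.

13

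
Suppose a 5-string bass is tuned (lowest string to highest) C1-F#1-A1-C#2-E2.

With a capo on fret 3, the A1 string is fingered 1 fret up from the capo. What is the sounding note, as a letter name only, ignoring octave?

The capo raises the open A1 by 3 semitones to C2; fretting 1 more gives A1 + 3 + 1 = A1 + 4 semitones, landing on C#.

C#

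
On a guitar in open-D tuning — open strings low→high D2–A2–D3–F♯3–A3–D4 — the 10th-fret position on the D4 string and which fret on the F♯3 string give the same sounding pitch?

Fret 10 on D4 is MIDI 62 + 10 = 72 (C5). On the F♯3 string (open MIDI 54), that pitch is 72 − 54 = fret 18.

18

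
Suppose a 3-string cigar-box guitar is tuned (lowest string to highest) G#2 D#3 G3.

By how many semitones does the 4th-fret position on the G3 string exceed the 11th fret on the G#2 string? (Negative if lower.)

4 semitones

G3 at fret 4 → B3 (MIDI 59); G#2 at fret 11 → G3 (MIDI 55).
59 − 55 = 4, so the two pitches are 4 semitones apart.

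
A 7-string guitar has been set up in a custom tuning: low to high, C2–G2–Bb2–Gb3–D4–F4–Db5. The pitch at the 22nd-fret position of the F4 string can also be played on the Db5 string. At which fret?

14

F4 at fret 22 is F4 + 22 semitones = Eb6.
The open Db5 string is 8 semitones above the open F4, so the same pitch on the Db5 string lies at fret 22 − 8 = 14.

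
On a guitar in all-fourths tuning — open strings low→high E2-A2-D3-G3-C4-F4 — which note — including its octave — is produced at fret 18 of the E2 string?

E2 is MIDI 40. Adding 18 gives 58, which is A#3.
(Equivalently spelled Bb3.)

A#3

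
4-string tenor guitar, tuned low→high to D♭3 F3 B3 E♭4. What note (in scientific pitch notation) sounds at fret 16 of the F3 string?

Each fret is one semitone, so F3 + 16 = A4.

A4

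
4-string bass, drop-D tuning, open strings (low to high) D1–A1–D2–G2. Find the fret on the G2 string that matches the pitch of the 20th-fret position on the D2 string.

Fret 20 on D2 is MIDI 38 + 20 = 58 (A♯3). On the G2 string (open MIDI 43), that pitch is 58 − 43 = fret 15.

15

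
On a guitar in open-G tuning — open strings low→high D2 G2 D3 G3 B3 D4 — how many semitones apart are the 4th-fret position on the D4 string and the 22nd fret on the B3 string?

15 semitones

D4 at fret 4 → F#4 (MIDI 66); B3 at fret 22 → A5 (MIDI 81).
66 − 81 = -15, so the two pitches are 15 semitones apart, with A5 the higher.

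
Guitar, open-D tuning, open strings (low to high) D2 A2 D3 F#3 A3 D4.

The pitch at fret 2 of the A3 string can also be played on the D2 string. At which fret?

21

Fret 2 on A3 is MIDI 57 + 2 = 59 (B3). On the D2 string (open MIDI 38), that pitch is 59 − 38 = fret 21.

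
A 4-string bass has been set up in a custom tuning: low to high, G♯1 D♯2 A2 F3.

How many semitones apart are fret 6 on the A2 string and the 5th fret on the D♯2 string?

A2 at fret 6 → D♯3 (MIDI 51); D♯2 at fret 5 → G♯2 (MIDI 44).
51 − 44 = 7, so the two pitches are 7 semitones apart, with D♯3 the higher.

7 semitones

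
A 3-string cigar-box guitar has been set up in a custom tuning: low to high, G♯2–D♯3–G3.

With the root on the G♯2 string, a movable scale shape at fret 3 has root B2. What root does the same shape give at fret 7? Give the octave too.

Moving from fret 3 to fret 7 shifts the root by 4 semitones.
B2 up 4 semitones is D♯3.

D♯3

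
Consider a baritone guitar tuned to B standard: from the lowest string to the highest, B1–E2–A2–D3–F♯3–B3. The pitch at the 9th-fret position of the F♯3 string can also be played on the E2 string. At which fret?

23

F♯3 at fret 9 is F♯3 + 9 semitones = D♯4.
The open E2 string is 14 semitones below the open F♯3, so the same pitch on the E2 string lies at fret 9 + 14 = 23.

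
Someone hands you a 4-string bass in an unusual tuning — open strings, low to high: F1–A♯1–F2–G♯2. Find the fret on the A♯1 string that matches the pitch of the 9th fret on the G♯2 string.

19

G♯2 at fret 9 is G♯2 + 9 semitones = F3.
The open A♯1 string is 10 semitones below the open G♯2, so the same pitch on the A♯1 string lies at fret 9 + 10 = 19.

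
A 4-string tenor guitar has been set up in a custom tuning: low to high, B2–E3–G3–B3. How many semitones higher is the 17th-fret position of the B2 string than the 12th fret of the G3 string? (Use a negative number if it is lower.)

B2 at fret 17 → E4 (MIDI 64); G3 at fret 12 → G4 (MIDI 67).
64 − 67 = -3, so the two pitches are 3 semitones apart.

-3 semitones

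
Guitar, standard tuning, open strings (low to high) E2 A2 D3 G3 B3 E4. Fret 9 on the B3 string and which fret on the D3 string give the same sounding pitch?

Fret 9 on B3 is MIDI 59 + 9 = 68 (G♯4). On the D3 string (open MIDI 50), that pitch is 68 − 50 = fret 18.

18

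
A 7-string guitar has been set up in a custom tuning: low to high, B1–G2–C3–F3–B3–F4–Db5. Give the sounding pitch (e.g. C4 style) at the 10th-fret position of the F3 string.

Eb4

The open F3 string plus 10 semitones: F–Gb–G–Ab–…–Db–D–Eb.
The walk passes from B into C once, so the octave number goes from 3 to 4.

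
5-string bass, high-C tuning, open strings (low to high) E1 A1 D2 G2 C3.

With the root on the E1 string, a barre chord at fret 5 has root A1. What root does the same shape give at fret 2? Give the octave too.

Moving from fret 5 to fret 2 shifts the root by -3 semitones.
A1 down 3 semitones is F#1.

F#1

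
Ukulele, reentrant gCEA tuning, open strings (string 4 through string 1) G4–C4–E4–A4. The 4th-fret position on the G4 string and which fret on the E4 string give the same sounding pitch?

7

G4 at fret 4 is G4 + 4 semitones = B4.
The open E4 string is 3 semitones below the open G4, so the same pitch on the E4 string lies at fret 4 + 3 = 7.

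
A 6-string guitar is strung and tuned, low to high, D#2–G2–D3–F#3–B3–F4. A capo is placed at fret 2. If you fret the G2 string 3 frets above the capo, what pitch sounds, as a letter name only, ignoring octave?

The capo raises the open G2 by 2 semitones to A2; fretting 3 more gives G2 + 2 + 3 = G2 + 5 semitones, landing on C.

C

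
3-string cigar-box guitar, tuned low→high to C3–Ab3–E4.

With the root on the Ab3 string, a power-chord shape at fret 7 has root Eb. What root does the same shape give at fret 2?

Moving from fret 7 to fret 2 shifts the root by -5 semitones.
Eb down 5 semitones is Bb.

Bb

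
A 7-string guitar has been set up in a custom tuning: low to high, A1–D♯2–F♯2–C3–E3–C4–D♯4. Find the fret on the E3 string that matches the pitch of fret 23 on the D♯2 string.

D♯2 at fret 23 is D♯2 + 23 semitones = D4.
The open E3 string is 13 semitones above the open D♯2, so the same pitch on the E3 string lies at fret 23 − 13 = 10.

10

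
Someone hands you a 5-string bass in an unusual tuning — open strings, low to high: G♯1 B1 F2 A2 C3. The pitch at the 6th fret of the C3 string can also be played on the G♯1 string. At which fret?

C3 at fret 6 is C3 + 6 semitones = F♯3.
The open G♯1 string is 16 semitones below the open C3, so the same pitch on the G♯1 string lies at fret 6 + 16 = 22.

22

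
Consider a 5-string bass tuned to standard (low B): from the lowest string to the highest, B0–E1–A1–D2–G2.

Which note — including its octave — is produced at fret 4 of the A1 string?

The open A1 string plus 4 semitones: A–A#–B–C–C#.
The walk passes from B into C once, so the octave number goes from 1 to 2.

C#2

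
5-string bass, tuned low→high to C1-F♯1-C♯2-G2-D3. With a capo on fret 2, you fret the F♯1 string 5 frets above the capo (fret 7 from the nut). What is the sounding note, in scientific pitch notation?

C♯2

The capo raises the open F♯1 by 2 semitones to G♯1; fretting 5 more gives F♯1 + 2 + 5 = F♯1 + 7 semitones = C♯2.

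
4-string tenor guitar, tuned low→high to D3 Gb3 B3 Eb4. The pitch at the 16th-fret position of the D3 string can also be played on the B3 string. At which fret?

7

D3 at fret 16 is D3 + 16 semitones = Gb4.
The open B3 string is 9 semitones above the open D3, so the same pitch on the B3 string lies at fret 16 − 9 = 7.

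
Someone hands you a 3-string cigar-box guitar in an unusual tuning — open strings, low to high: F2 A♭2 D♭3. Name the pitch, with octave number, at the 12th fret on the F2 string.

F3

The open F2 string plus 12 semitones: F–Gb–G–Ab–…–Eb–E–F.
The walk passes from B into C once, so the octave number goes from 2 to 3.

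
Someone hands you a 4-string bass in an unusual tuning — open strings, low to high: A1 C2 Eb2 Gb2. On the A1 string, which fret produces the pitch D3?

D3 is 17 semitones above the open A1 (A–Bb–B–C–…–C–Db–D), so it sits at fret 17.

17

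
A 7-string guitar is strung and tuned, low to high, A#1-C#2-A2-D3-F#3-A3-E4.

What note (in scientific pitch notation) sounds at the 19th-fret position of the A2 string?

A2 is MIDI 45. Adding 19 gives 64, which is E4.

E4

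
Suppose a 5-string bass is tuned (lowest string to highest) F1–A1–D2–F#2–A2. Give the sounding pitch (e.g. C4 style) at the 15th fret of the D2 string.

F3

D2 is MIDI 38. Adding 15 gives 53, which is F3.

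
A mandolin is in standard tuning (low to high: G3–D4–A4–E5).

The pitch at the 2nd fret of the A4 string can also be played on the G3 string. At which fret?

16

A4 at fret 2 is A4 + 2 semitones = B4.
The open G3 string is 14 semitones below the open A4, so the same pitch on the G3 string lies at fret 2 + 14 = 16.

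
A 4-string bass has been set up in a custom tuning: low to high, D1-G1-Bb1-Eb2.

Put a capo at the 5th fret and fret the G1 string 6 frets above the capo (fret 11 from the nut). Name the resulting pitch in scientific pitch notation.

The capo raises the open G1 by 5 semitones to C2; fretting 6 more gives G1 + 5 + 6 = G1 + 11 semitones = Gb2.

Gb2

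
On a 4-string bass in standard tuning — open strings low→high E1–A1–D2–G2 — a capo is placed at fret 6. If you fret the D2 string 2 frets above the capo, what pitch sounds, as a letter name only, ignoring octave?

The capo raises the open D2 by 6 semitones to G♯2; fretting 2 more gives D2 + 6 + 2 = D2 + 8 semitones, landing on A♯.

A♯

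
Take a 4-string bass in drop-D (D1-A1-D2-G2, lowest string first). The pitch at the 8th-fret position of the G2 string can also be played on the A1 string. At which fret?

Fret 8 on G2 is MIDI 43 + 8 = 51 (D#3). On the A1 string (open MIDI 33), that pitch is 51 − 33 = fret 18.

18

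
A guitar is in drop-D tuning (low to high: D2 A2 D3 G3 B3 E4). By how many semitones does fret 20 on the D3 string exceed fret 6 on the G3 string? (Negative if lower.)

D3 at fret 20 → A#4 (MIDI 70); G3 at fret 6 → C#4 (MIDI 61).
70 − 61 = 9, so the two pitches are 9 semitones apart.

9 semitones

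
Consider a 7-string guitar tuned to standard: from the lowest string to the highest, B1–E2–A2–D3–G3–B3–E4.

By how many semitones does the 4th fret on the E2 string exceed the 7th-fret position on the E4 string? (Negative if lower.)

-27 semitones

E2 at fret 4 → G#2 (MIDI 44); E4 at fret 7 → B4 (MIDI 71).
44 − 71 = -27, so the two pitches are 27 semitones apart.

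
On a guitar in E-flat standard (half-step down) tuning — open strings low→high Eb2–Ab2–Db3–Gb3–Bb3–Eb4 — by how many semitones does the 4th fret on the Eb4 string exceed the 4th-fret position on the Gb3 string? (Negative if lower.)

Eb4 at fret 4 → G4 (MIDI 67); Gb3 at fret 4 → Bb3 (MIDI 58).
67 − 58 = 9, so the two pitches are 9 semitones apart.

9 semitones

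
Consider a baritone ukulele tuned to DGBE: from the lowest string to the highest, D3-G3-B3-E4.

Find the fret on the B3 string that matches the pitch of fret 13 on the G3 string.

9

G3 at fret 13 is G3 + 13 semitones = G#4.
The open B3 string is 4 semitones above the open G3, so the same pitch on the B3 string lies at fret 13 − 4 = 9.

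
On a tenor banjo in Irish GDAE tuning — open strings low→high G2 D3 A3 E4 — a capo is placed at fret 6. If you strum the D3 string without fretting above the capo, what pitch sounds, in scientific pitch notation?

The capo raises the open D3 by 6 semitones to G#3; fretting 0 more gives D3 + 6 + 0 = D3 + 6 semitones = G#3.
(Also written Ab.)

G#3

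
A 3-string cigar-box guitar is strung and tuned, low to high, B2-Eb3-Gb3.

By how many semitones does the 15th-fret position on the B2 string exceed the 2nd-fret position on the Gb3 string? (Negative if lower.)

6 semitones

B2 at fret 15 → D4 (MIDI 62); Gb3 at fret 2 → Ab3 (MIDI 56).
62 − 56 = 6, so the two pitches are 6 semitones apart.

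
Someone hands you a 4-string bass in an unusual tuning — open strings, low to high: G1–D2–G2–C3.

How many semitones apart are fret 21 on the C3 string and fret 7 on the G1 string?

C3 at fret 21 → A4 (MIDI 69); G1 at fret 7 → D2 (MIDI 38).
69 − 38 = 31, so the two pitches are 31 semitones apart, with A4 the higher.

31 semitones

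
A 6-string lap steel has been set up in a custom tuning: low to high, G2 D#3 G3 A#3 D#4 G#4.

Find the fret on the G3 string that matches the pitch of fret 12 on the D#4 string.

20

D#4 at fret 12 is D#4 + 12 semitones = D#5.
The open G3 string is 8 semitones below the open D#4, so the same pitch on the G3 string lies at fret 12 + 8 = 20.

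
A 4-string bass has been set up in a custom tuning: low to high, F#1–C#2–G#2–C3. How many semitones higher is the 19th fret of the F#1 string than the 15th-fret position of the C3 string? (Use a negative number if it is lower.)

-14 semitones

F#1 at fret 19 → C#3 (MIDI 49); C3 at fret 15 → D#4 (MIDI 63).
49 − 63 = -14, so the two pitches are 14 semitones apart.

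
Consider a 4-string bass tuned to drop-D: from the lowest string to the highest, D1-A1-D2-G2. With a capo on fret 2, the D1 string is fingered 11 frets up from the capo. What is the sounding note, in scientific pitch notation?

The capo raises the open D1 by 2 semitones to E1; fretting 11 more gives D1 + 2 + 11 = D1 + 13 semitones = D♯2.
(Also written E♭.)

D♯2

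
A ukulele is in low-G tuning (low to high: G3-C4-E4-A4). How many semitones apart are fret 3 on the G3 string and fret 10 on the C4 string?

12 semitones

G3 at fret 3 → A♯3 (MIDI 58); C4 at fret 10 → A♯4 (MIDI 70).
58 − 70 = -12, so the two pitches are 12 semitones apart, with A♯4 the higher.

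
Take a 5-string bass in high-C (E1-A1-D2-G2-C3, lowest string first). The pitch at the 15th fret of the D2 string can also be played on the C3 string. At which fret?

5

D2 at fret 15 is D2 + 15 semitones = F3.
The open C3 string is 10 semitones above the open D2, so the same pitch on the C3 string lies at fret 15 − 10 = 5.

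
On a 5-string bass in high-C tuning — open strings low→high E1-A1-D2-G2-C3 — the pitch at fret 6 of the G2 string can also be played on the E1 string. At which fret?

21

G2 at fret 6 is G2 + 6 semitones = C#3.
The open E1 string is 15 semitones below the open G2, so the same pitch on the E1 string lies at fret 6 + 15 = 21.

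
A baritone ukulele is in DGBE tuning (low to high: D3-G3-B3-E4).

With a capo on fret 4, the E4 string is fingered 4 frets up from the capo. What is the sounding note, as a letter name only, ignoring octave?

C

The capo raises the open E4 by 4 semitones to G♯4; fretting 4 more gives E4 + 4 + 4 = E4 + 8 semitones, landing on C.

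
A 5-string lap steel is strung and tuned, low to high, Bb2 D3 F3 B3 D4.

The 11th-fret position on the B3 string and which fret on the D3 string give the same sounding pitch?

B3 at fret 11 is B3 + 11 semitones = Bb4.
The open D3 string is 9 semitones below the open B3, so the same pitch on the D3 string lies at fret 11 + 9 = 20.

20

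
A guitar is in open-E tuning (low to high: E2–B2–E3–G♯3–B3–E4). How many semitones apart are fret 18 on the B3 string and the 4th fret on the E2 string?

B3 at fret 18 → F5 (MIDI 77); E2 at fret 4 → G♯2 (MIDI 44).
77 − 44 = 33, so the two pitches are 33 semitones apart, with F5 the higher.

33 semitones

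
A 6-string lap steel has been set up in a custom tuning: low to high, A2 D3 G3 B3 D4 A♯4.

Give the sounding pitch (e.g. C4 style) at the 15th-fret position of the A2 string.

C4

A2 is MIDI 45. Adding 15 gives 60, which is C4.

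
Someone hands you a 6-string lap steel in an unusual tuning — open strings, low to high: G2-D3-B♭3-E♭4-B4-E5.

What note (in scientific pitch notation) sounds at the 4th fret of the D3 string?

G♭3

D3 is MIDI 50. Adding 4 gives 54, which is G♭3.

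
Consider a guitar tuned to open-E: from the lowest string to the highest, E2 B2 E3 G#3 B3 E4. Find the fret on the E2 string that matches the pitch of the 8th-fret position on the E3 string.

20

Fret 8 on E3 is MIDI 52 + 8 = 60 (C4). On the E2 string (open MIDI 40), that pitch is 60 − 40 = fret 20.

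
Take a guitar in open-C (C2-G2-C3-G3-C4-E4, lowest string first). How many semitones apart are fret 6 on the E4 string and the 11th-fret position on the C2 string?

23 semitones

E4 at fret 6 → A#4 (MIDI 70); C2 at fret 11 → B2 (MIDI 47).
70 − 47 = 23, so the two pitches are 23 semitones apart, with A#4 the higher.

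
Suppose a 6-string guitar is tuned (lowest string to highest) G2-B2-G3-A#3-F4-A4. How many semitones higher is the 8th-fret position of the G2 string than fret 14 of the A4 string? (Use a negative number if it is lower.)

G2 at fret 8 → D#3 (MIDI 51); A4 at fret 14 → B5 (MIDI 83).
51 − 83 = -32, so the two pitches are 32 semitones apart.

-32 semitones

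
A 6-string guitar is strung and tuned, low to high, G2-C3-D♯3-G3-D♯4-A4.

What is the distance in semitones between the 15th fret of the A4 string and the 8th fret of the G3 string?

A4 at fret 15 → C6 (MIDI 84); G3 at fret 8 → D♯4 (MIDI 63).
84 − 63 = 21, so the two pitches are 21 semitones apart, with C6 the higher.

21 semitones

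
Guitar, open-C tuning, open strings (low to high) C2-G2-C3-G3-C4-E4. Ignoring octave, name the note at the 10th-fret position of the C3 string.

A#

The open C3 string plus 10 semitones: C–C#–D–D#–…–G#–A–A#.
(Equivalently spelled Bb.)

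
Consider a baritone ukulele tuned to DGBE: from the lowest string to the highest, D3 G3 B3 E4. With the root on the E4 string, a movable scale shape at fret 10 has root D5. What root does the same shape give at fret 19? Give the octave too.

B5

Moving from fret 10 to fret 19 shifts the root by 9 semitones.
D5 up 9 semitones is B5.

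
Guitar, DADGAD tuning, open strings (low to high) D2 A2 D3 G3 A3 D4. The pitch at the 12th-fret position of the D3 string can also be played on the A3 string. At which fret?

5

D3 at fret 12 is D3 + 12 semitones = D4.
The open A3 string is 7 semitones above the open D3, so the same pitch on the A3 string lies at fret 12 − 7 = 5.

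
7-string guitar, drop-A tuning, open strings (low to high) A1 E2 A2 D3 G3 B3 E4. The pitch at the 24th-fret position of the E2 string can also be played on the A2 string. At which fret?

Fret 24 on E2 is MIDI 40 + 24 = 64 (E4). On the A2 string (open MIDI 45), that pitch is 64 − 45 = fret 19.

19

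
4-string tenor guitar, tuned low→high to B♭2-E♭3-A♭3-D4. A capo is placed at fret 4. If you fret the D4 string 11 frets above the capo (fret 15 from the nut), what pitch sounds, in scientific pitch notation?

F5

The capo raises the open D4 by 4 semitones to G♭4; fretting 11 more gives D4 + 4 + 11 = D4 + 15 semitones = F5.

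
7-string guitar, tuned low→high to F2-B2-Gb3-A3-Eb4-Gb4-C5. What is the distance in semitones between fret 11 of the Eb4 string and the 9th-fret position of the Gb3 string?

Eb4 at fret 11 → D5 (MIDI 74); Gb3 at fret 9 → Eb4 (MIDI 63).
74 − 63 = 11, so the two pitches are 11 semitones apart, with D5 the higher.

11 semitones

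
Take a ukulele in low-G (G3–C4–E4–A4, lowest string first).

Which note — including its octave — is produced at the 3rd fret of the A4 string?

C5

A4 is MIDI 69. Adding 3 gives 72, which is C5.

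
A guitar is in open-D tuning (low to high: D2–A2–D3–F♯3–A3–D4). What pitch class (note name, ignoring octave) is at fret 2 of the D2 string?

E

Each fret is one semitone, so D2 + 2 = E.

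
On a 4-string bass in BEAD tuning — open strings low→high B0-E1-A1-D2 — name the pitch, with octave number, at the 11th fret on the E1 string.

Each fret is one semitone, so E1 + 11 = D#2.
(Equivalently spelled Eb2.)

D#2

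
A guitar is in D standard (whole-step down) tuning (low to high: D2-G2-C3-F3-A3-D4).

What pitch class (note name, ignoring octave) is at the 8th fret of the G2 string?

D♯

The open G2 string plus 8 semitones: G–G#–A–A#–B–C–C#–D–D#.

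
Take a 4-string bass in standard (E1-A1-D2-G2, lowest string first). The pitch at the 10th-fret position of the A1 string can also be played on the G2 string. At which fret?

Fret 10 on A1 is MIDI 33 + 10 = 43 (G2). On the G2 string (open MIDI 43), that pitch is 43 − 43 = fret 0.

0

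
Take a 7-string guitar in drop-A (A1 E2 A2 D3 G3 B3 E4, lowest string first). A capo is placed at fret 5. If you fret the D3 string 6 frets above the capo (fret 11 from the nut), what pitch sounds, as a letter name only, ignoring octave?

C#

The capo raises the open D3 by 5 semitones to G3; fretting 6 more gives D3 + 5 + 6 = D3 + 11 semitones, landing on C#.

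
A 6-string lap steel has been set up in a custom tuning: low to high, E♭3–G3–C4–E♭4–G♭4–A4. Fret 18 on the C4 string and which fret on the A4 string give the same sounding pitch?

9

Fret 18 on C4 is MIDI 60 + 18 = 78 (G♭5). On the A4 string (open MIDI 69), that pitch is 78 − 69 = fret 9.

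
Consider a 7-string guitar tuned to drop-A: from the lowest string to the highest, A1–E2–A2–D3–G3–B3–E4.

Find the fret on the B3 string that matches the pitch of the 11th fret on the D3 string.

D3 at fret 11 is D3 + 11 semitones = C♯4.
The open B3 string is 9 semitones above the open D3, so the same pitch on the B3 string lies at fret 11 − 9 = 2.

2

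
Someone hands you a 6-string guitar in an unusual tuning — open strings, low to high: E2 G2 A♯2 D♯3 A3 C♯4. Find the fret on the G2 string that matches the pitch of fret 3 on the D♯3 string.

D♯3 at fret 3 is D♯3 + 3 semitones = F♯3.
The open G2 string is 8 semitones below the open D♯3, so the same pitch on the G2 string lies at fret 3 + 8 = 11.

11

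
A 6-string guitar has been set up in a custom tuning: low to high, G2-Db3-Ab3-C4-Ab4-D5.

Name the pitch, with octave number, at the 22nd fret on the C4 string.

C4 is MIDI 60. Adding 22 gives 82, which is Bb5.
(Equivalently spelled A#5.)

Bb5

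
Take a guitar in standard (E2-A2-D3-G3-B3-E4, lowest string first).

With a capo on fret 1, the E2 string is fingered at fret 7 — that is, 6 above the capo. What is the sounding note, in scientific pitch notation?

The capo raises the open E2 by 1 semitone to F2; fretting 6 more gives E2 + 1 + 6 = E2 + 7 semitones = B2.

B2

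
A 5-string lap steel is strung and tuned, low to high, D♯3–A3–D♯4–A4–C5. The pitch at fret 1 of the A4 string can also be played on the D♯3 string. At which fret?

Fret 1 on A4 is MIDI 69 + 1 = 70 (A♯4). On the D♯3 string (open MIDI 51), that pitch is 70 − 51 = fret 19.

19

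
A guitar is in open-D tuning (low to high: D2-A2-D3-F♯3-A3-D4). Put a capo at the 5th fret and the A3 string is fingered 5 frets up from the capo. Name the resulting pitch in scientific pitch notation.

The capo raises the open A3 by 5 semitones to D4; fretting 5 more gives A3 + 5 + 5 = A3 + 10 semitones = G4.

G4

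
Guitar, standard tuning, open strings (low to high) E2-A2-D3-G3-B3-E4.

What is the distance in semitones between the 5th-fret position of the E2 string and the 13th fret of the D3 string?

E2 at fret 5 → A2 (MIDI 45); D3 at fret 13 → D#4 (MIDI 63).
45 − 63 = -18, so the two pitches are 18 semitones apart, with D#4 the higher.

18 semitones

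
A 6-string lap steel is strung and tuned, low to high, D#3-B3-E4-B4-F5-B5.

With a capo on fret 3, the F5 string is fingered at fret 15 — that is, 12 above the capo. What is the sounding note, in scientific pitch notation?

G#6

The capo raises the open F5 by 3 semitones to G#5; fretting 12 more gives F5 + 3 + 12 = F5 + 15 semitones = G#6.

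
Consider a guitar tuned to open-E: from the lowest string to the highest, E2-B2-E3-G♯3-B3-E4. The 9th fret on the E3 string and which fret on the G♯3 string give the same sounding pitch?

Fret 9 on E3 is MIDI 52 + 9 = 61 (C♯4). On the G♯3 string (open MIDI 56), that pitch is 61 − 56 = fret 5.

5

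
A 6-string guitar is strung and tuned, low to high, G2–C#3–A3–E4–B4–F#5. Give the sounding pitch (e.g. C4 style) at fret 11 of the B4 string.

A#5

B4 is MIDI 71. Adding 11 gives 82, which is A#5.
(Equivalently spelled Bb5.)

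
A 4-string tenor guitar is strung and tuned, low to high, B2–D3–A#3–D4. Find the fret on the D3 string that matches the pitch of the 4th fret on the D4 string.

16

D4 at fret 4 is D4 + 4 semitones = F#4.
The open D3 string is 12 semitones below the open D4, so the same pitch on the D3 string lies at fret 4 + 12 = 16.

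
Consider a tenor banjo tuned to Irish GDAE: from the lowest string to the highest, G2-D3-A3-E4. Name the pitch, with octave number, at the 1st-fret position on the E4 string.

E4 is MIDI 64. Adding 1 gives 65, which is F4.

F4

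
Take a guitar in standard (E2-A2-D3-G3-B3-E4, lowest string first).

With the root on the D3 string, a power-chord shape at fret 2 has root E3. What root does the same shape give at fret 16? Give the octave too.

F#4

Moving from fret 2 to fret 16 shifts the root by 14 semitones.
E3 up 14 semitones is F#4.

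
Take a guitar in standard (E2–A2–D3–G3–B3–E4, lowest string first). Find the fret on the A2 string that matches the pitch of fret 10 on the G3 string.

G3 at fret 10 is G3 + 10 semitones = F4.
The open A2 string is 10 semitones below the open G3, so the same pitch on the A2 string lies at fret 10 + 10 = 20.

20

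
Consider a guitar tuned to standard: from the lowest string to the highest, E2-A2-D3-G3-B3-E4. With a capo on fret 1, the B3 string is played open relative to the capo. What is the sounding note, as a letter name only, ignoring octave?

The capo raises the open B3 by 1 semitone to C4; fretting 0 more gives B3 + 1 + 0 = B3 + 1 semitone, landing on C.

C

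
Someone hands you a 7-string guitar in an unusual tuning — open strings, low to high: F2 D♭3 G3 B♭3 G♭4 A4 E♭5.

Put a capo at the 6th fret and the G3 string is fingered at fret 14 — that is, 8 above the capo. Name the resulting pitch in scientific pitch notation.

The capo raises the open G3 by 6 semitones to D♭4; fretting 8 more gives G3 + 6 + 8 = G3 + 14 semitones = A4.

A4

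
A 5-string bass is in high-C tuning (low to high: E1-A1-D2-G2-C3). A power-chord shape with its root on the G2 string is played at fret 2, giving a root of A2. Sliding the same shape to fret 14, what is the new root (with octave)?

Moving from fret 2 to fret 14 shifts the root by 12 semitones.
A2 up 12 semitones is A3.

A3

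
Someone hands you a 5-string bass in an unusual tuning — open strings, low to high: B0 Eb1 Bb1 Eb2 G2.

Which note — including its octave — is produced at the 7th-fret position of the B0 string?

B0 is MIDI 23. Adding 7 gives 30, which is Gb1.

Gb1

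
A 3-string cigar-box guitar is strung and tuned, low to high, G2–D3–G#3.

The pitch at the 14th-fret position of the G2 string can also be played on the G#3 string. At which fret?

G2 at fret 14 is G2 + 14 semitones = A3.
The open G#3 string is 13 semitones above the open G2, so the same pitch on the G#3 string lies at fret 14 − 13 = 1.

1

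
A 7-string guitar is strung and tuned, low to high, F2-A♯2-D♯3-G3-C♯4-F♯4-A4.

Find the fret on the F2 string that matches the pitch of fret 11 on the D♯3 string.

21

D♯3 at fret 11 is D♯3 + 11 semitones = D4.
The open F2 string is 10 semitones below the open D♯3, so the same pitch on the F2 string lies at fret 11 + 10 = 21.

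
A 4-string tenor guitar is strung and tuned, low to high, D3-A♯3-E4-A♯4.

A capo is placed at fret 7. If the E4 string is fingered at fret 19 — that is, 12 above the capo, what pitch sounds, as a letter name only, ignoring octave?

The capo raises the open E4 by 7 semitones to B4; fretting 12 more gives E4 + 7 + 12 = E4 + 19 semitones, landing on B.

B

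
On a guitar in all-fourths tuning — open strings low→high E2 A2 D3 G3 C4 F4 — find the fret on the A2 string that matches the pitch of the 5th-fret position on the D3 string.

10

Fret 5 on D3 is MIDI 50 + 5 = 55 (G3). On the A2 string (open MIDI 45), that pitch is 55 − 45 = fret 10.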